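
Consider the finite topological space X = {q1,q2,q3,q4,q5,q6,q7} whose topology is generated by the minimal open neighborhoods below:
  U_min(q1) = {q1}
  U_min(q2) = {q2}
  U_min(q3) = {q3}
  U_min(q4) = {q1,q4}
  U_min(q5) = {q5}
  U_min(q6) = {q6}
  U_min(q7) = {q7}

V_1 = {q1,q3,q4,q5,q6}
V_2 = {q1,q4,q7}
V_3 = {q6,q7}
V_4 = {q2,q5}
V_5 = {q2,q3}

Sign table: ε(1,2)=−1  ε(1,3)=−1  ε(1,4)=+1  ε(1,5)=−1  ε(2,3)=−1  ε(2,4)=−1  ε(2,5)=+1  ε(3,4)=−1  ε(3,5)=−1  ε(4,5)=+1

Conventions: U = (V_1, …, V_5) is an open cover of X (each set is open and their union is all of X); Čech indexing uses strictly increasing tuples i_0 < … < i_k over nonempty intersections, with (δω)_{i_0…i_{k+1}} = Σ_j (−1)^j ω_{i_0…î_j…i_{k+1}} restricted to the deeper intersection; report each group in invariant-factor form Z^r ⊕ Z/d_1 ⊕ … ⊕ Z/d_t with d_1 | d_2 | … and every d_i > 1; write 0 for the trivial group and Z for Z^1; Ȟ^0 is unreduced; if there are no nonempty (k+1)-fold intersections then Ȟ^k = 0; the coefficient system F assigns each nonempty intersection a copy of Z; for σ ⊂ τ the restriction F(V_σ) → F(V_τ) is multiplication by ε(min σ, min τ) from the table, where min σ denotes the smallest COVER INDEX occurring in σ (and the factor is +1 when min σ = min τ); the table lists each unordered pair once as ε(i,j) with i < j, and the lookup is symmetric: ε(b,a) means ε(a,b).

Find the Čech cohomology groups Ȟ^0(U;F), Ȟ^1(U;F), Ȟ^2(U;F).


Ȟ^0(U;F) ≅ 0,  Ȟ^1(U;F) ≅ Z ⊕ Z/2,  Ȟ^2(U;F) ≅ 0

nerve of the cover:
  V12={q1,q4} V13={q6} V14={q5} V15={q3} V23={q7} V45={q2}
C dims 5,6; δ0: rk 5, SNF 1^4·2
Ȟ^0 = (5 − 5) − 0 = 0, so Ȟ^0 ≅ 0
Ȟ^1 = (6 − 0) − 5 = 1 plus torsion [2], so Ȟ^1 ≅ Z ⊕ Z/2
Ȟ^2 = (0 − 0) − 0 = 0, so Ȟ^2 ≅ 0


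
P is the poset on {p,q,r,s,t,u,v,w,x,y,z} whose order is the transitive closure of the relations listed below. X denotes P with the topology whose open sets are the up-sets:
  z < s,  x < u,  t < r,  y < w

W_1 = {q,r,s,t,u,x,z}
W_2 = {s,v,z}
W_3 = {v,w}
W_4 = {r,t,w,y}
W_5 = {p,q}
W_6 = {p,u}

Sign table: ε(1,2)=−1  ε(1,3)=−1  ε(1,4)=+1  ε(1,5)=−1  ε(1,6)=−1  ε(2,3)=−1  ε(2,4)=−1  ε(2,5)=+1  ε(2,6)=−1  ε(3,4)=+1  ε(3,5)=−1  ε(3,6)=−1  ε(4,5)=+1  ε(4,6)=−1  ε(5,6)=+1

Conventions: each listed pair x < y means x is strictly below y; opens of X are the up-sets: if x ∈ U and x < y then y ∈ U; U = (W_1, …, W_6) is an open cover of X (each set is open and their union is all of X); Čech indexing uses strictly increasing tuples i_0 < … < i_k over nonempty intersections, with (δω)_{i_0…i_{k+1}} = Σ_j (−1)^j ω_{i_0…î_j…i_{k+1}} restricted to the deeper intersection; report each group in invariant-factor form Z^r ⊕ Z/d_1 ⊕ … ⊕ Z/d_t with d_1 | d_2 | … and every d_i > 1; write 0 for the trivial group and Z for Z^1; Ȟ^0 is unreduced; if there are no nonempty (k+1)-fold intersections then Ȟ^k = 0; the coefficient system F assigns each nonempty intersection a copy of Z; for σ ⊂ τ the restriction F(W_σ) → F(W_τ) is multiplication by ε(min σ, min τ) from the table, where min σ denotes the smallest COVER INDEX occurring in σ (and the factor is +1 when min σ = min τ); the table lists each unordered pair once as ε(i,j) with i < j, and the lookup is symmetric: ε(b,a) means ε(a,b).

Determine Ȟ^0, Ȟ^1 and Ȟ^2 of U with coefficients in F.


Ȟ^0 ≅ Z; Ȟ^1 ≅ Z^2; Ȟ^2 ≅ 0

intersection data:
  W12={s,z} W14={r,t} W15={q} W16={u} W23={v} W34={w} W56={p}
C dims 6,7; δ0: rk 5, SNF 1^5
Ȟ^0 = (6 − 5) − 0 = 1, so Ȟ^0 ≅ Z
Ȟ^1 = (7 − 0) − 5 = 2, so Ȟ^1 ≅ Z^2
Ȟ^2 = (0 − 0) − 0 = 0, so Ȟ^2 ≅ 0


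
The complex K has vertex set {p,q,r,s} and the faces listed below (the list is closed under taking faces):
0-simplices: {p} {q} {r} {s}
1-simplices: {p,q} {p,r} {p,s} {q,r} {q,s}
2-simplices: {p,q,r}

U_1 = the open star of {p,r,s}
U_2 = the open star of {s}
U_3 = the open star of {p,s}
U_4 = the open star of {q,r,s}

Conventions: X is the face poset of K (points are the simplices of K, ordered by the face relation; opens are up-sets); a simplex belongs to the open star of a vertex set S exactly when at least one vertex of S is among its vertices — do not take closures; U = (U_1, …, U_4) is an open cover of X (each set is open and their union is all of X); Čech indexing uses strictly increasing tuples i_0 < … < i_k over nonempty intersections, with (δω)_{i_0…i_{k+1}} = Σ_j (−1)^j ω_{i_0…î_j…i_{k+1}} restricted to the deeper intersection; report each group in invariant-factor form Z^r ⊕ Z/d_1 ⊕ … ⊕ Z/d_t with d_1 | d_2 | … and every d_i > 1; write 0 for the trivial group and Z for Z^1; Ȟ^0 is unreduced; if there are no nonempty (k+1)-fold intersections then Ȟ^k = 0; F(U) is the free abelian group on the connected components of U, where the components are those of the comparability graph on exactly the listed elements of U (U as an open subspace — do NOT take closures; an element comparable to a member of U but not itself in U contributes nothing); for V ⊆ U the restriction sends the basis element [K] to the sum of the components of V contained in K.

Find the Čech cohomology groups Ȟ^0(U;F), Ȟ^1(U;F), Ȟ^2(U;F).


Ȟ^0 = Z, Ȟ^1 = Z and Ȟ^2 = 0

intersection data:
  U1={{p},{r},{s},{p,q},{p,r},{p,s},{q,r},{q,s},{p,q,r}} U2={{s},{p,s},{q,s}} U3={{p},{s},{p,q},{p,r},{p,s},{q,s},{p,q,r}} U4={{q},{r},{s},{p,q},{p,r},{p,s},{q,r},{q,s},{p,q,r}}
  U12={{s},{p,s},{q,s}} U13={{p},{s},{p,q},{p,r},{p,s},{q,s},{p,q,r}} U14={{r},{s},{p,q},{p,r},{p,s},{q,r},{q,s},{p,q,r}} U23={{s},{p,s},{q,s}} U24={{s},{p,s},{q,s}} U34={{s},{p,q},{p,r},{p,s},{q,s},{p,q,r}}
  U123={{s},{p,s},{q,s}} U124={{s},{p,s},{q,s}} U134={{s},{p,q},{p,r},{p,s},{q,s},{p,q,r}} U234={{s},{p,s},{q,s}}
  U1234={{s},{p,s},{q,s}}
components per intersection:
  U1: {{p},{r},{s},{p,q},{p,r},{p,s},{q,r},{q,s},{p,q,r}}
  U2: {{s},{p,s},{q,s}}
  U3: {{p},{s},{p,q},{p,r},{p,s},{q,s},{p,q,r}}
  U4: {{q},{r},{s},{p,q},{p,r},{p,s},{q,r},{q,s},{p,q,r}}
  U12: {{s},{p,s},{q,s}}
  U13: {{p},{s},{p,q},{p,r},{p,s},{q,s},{p,q,r}}
  U14: {{r},{p,q},{p,r},{q,r},{p,q,r}} {{s},{p,s},{q,s}}
  U23: {{s},{p,s},{q,s}}
  U24: {{s},{p,s},{q,s}}
  U34: {{s},{p,s},{q,s}} {{p,q},{p,r},{p,q,r}}
  U123: {{s},{p,s},{q,s}}
  U124: {{s},{p,s},{q,s}}
  U134: {{s},{p,s},{q,s}} {{p,q},{p,r},{p,q,r}}
  U234: {{s},{p,s},{q,s}}
  U1234: {{s},{p,s},{q,s}}
C dims 4,8,5,1; δ0: rk 3, SNF 1^3; δ1: rk 4, SNF 1^4; δ2: rk 1, SNF 1^1
Ȟ^0 = (4 − 3) − 0 = 1, so Ȟ^0 ≅ Z
Ȟ^1 = (8 − 4) − 3 = 1, so Ȟ^1 ≅ Z
Ȟ^2 = (5 − 1) − 4 = 0, so Ȟ^2 ≅ 0


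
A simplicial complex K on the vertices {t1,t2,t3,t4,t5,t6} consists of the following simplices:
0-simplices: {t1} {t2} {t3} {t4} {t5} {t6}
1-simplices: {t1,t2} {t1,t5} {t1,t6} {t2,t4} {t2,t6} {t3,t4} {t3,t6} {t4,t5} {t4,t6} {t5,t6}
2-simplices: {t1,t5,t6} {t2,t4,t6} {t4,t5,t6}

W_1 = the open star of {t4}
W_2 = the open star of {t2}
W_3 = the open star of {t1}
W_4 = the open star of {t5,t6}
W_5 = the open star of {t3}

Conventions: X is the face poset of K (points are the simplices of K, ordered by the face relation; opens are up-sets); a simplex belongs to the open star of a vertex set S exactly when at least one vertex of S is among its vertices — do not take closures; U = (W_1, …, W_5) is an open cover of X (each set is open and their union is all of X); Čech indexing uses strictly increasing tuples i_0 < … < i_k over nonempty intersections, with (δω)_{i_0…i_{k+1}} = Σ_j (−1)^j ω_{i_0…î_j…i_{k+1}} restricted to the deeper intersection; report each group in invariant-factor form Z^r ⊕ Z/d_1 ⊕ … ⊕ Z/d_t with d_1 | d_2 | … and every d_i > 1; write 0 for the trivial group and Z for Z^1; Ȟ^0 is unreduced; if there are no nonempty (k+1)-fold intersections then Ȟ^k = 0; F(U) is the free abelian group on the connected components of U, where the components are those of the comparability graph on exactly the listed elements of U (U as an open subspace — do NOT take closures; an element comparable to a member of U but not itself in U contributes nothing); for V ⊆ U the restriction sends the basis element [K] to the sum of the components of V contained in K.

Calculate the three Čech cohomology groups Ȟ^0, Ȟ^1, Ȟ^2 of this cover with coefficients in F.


nerve simplices:
  W1={{t4},{t2,t4},{t3,t4},{t4,t5},{t4,t6},{t2,t4,t6},{t4,t5,t6}} W2={{t2},{t1,t2},{t2,t4},{t2,t6},{t2,t4,t6}} W3={{t1},{t1,t2},{t1,t5},{t1,t6},{t1,t5,t6}} W4={{t5},{t6},{t1,t5},{t1,t6},{t2,t6},{t3,t6},{t4,t5},{t4,t6},{t5,t6},{t1,t5,t6},{t2,t4,t6},{t4,t5,t6}} W5={{t3},{t3,t4},{t3,t6}}
  W12={{t2,t4},{t2,t4,t6}} W14={{t4,t5},{t4,t6},{t2,t4,t6},{t4,t5,t6}} W15={{t3,t4}} W23={{t1,t2}} W24={{t2,t6},{t2,t4,t6}} W34={{t1,t5},{t1,t6},{t1,t5,t6}} W45={{t3,t6}}
  W124={{t2,t4,t6}}
components per intersection:
  W1: {{t4},{t2,t4},{t3,t4},{t4,t5},{t4,t6},{t2,t4,t6},{t4,t5,t6}}
  W2: {{t2},{t1,t2},{t2,t4},{t2,t6},{t2,t4,t6}}
  W3: {{t1},{t1,t2},{t1,t5},{t1,t6},{t1,t5,t6}}
  W4: {{t5},{t6},{t1,t5},{t1,t6},{t2,t6},{t3,t6},{t4,t5},{t4,t6},{t5,t6},{t1,t5,t6},{t2,t4,t6},{t4,t5,t6}}
  W5: {{t3},{t3,t4},{t3,t6}}
  W12: {{t2,t4},{t2,t4,t6}}
  W14: {{t4,t5},{t4,t6},{t2,t4,t6},{t4,t5,t6}}
  W15: {{t3,t4}}
  W23: {{t1,t2}}
  W24: {{t2,t6},{t2,t4,t6}}
  W34: {{t1,t5},{t1,t6},{t1,t5,t6}}
  W45: {{t3,t6}}
  W124: {{t2,t4,t6}}
C dims 5,7,1; δ0: rk 4, SNF 1^4; δ1: rk 1, SNF 1^1
degree 0: 5−4−0 = 1 → Ȟ^0 ≅ Z
degree 1: 7−1−4 = 2 → Ȟ^1 ≅ Z^2
degree 2: 1−0−1 = 0 → Ȟ^2 ≅ 0

Ȟ^0(U;F) ≅ Z,  Ȟ^1(U;F) ≅ Z^2,  Ȟ^2(U;F) ≅ 0


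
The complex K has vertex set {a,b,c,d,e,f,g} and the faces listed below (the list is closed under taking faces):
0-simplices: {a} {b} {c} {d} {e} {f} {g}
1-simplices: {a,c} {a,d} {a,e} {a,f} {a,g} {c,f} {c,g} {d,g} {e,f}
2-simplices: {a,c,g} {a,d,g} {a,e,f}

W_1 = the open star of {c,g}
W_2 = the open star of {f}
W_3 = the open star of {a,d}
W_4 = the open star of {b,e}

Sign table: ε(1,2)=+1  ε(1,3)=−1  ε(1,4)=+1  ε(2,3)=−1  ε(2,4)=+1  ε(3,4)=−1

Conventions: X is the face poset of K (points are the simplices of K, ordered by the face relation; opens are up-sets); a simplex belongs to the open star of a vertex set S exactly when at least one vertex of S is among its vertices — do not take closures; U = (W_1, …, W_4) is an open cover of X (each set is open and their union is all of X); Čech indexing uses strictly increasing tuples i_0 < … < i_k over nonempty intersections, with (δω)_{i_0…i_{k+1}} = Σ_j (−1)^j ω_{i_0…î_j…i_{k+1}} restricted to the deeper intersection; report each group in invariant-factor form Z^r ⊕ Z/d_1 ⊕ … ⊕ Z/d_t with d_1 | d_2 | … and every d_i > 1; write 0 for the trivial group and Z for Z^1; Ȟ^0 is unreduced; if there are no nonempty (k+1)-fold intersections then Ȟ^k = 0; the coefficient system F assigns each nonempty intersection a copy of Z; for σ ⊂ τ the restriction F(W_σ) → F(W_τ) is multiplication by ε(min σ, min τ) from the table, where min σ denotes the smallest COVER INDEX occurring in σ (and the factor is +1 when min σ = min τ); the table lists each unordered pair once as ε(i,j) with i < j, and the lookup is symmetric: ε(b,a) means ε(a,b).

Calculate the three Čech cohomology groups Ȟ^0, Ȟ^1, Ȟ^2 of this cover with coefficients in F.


nerve of the cover:
  W1={{c},{g},{a,c},{a,g},{c,f},{c,g},{d,g},{a,c,g},{a,d,g}} W2={{f},{a,f},{c,f},{e,f},{a,e,f}} W3={{a},{d},{a,c},{a,d},{a,e},{a,f},{a,g},{d,g},{a,c,g},{a,d,g},{a,e,f}} W4={{b},{e},{a,e},{e,f},{a,e,f}}
  W12={{c,f}} W13={{a,c},{a,g},{d,g},{a,c,g},{a,d,g}} W23={{a,f},{a,e,f}} W24={{e,f},{a,e,f}} W34={{a,e},{a,e,f}}
  W234={{a,e,f}}
C dims 4,5,1; δ0: rk 3, SNF 1^3; δ1: rk 1, SNF 1^1
Ȟ^0 = (4 − 3) − 0 = 1, so Ȟ^0 ≅ Z
Ȟ^1 = (5 − 1) − 3 = 1, so Ȟ^1 ≅ Z
Ȟ^2 = (1 − 0) − 1 = 0, so Ȟ^2 ≅ 0

Ȟ^0 = Z, Ȟ^1 = Z and Ȟ^2 = 0


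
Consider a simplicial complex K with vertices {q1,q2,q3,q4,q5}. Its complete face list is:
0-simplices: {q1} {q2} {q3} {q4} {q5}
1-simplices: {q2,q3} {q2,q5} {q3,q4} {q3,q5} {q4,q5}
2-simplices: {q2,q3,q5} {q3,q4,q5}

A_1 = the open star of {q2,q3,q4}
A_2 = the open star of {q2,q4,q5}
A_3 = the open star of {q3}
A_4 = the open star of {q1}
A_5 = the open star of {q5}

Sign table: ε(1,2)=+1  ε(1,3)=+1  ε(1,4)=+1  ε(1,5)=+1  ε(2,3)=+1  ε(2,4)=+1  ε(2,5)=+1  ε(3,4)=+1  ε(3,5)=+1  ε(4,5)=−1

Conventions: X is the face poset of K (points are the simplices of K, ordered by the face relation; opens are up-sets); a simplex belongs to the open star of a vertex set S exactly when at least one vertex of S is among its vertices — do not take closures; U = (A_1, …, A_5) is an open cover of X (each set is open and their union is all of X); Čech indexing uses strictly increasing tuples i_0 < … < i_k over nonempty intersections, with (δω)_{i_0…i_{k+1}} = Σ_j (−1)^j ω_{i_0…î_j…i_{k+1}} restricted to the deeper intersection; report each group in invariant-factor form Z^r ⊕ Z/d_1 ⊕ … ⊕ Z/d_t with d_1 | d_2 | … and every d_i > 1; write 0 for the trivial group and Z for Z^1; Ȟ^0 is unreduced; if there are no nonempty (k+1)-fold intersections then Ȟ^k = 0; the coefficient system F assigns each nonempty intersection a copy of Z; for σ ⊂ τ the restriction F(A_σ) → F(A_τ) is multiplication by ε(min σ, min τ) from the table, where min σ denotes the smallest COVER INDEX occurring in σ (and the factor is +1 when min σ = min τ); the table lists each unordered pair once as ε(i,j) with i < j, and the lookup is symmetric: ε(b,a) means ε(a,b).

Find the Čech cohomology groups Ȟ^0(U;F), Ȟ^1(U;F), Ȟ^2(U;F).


Ȟ^0 ≅ Z^2,  Ȟ^1 ≅ 0,  Ȟ^2 ≅ 0

intersection data:
  A1={{q2},{q3},{q4},{q2,q3},{q2,q5},{q3,q4},{q3,q5},{q4,q5},{q2,q3,q5},{q3,q4,q5}} A2={{q2},{q4},{q5},{q2,q3},{q2,q5},{q3,q4},{q3,q5},{q4,q5},{q2,q3,q5},{q3,q4,q5}} A3={{q3},{q2,q3},{q3,q4},{q3,q5},{q2,q3,q5},{q3,q4,q5}} A4={{q1}} A5={{q5},{q2,q5},{q3,q5},{q4,q5},{q2,q3,q5},{q3,q4,q5}}
  A12={{q2},{q4},{q2,q3},{q2,q5},{q3,q4},{q3,q5},{q4,q5},{q2,q3,q5},{q3,q4,q5}} A13={{q3},{q2,q3},{q3,q4},{q3,q5},{q2,q3,q5},{q3,q4,q5}} A15={{q2,q5},{q3,q5},{q4,q5},{q2,q3,q5},{q3,q4,q5}} A23={{q2,q3},{q3,q4},{q3,q5},{q2,q3,q5},{q3,q4,q5}} A25={{q5},{q2,q5},{q3,q5},{q4,q5},{q2,q3,q5},{q3,q4,q5}} A35={{q3,q5},{q2,q3,q5},{q3,q4,q5}}
  A123={{q2,q3},{q3,q4},{q3,q5},{q2,q3,q5},{q3,q4,q5}} A125={{q2,q5},{q3,q5},{q4,q5},{q2,q3,q5},{q3,q4,q5}} A135={{q3,q5},{q2,q3,q5},{q3,q4,q5}} A235={{q3,q5},{q2,q3,q5},{q3,q4,q5}}
  A1235={{q3,q5},{q2,q3,q5},{q3,q4,q5}}
C dims 5,6,4,1; δ0: rk 3, SNF 1^3; δ1: rk 3, SNF 1^3; δ2: rk 1, SNF 1^1
Ȟ^0 = (5 − 3) − 0 = 2, so Ȟ^0 ≅ Z^2
Ȟ^1 = (6 − 3) − 3 = 0, so Ȟ^1 ≅ 0
Ȟ^2 = (4 − 1) − 3 = 0, so Ȟ^2 ≅ 0


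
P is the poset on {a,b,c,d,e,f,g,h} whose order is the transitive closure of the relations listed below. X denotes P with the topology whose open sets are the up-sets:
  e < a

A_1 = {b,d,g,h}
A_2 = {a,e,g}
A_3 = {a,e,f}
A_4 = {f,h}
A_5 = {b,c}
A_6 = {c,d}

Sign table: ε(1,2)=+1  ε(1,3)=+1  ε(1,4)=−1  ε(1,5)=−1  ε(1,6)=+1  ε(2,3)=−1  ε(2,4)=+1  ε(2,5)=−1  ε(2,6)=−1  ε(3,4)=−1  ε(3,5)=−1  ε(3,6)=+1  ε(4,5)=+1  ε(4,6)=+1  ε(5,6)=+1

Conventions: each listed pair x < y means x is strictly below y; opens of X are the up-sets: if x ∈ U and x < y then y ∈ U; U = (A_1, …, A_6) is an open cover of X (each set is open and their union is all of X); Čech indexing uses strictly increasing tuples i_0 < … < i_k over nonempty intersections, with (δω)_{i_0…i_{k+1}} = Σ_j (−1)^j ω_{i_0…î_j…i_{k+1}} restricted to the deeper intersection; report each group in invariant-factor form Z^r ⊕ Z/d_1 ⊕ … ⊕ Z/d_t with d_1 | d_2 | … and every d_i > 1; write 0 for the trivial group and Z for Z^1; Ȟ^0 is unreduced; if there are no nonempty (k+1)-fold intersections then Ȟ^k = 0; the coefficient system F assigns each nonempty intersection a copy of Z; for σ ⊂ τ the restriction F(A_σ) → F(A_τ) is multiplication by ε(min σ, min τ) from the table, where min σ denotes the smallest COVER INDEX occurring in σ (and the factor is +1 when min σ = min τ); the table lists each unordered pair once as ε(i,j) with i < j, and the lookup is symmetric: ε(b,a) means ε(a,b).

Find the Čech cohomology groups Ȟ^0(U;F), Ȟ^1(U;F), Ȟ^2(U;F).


nonempty intersections:
  A12={g} A14={h} A15={b} A16={d} A23={a,e} A34={f} A56={c}
C dims 6,7; δ0: rk 6, SNF 1^5·2
Ȟ^0: (6−6)−0=0 ⇒ 0
Ȟ^1: (7−0)−6=1 plus torsion [2] ⇒ Z ⊕ Z/2
Ȟ^2: (0−0)−0=0 ⇒ 0

Ȟ^0 ≅ 0,  Ȟ^1 ≅ Z ⊕ Z/2,  Ȟ^2 ≅ 0


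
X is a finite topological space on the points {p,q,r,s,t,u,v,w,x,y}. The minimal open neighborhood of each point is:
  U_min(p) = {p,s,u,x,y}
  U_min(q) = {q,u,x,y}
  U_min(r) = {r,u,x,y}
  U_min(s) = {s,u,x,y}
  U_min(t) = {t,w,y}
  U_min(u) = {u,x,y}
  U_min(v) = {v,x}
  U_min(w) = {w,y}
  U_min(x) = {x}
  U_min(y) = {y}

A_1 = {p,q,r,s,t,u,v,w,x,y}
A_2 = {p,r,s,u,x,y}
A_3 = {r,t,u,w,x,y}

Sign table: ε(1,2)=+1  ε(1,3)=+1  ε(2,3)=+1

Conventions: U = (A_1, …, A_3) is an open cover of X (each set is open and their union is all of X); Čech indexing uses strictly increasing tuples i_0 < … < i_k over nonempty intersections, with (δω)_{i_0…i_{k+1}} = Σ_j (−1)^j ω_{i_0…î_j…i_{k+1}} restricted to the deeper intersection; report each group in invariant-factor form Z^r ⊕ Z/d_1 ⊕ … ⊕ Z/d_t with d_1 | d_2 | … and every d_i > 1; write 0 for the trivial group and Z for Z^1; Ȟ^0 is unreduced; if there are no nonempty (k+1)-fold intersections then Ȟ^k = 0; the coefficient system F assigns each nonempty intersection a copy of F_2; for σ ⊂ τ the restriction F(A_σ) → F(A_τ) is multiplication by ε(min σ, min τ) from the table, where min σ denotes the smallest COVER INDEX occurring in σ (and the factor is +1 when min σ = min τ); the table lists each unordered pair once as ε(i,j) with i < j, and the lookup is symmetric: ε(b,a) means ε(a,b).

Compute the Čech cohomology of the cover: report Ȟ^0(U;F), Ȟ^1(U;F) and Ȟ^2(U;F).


Ȟ^0 = Z/2,  Ȟ^1 = 0,  Ȟ^2 = 0

cover nerve:
  A12={p,r,s,u,x,y} A13={r,t,u,w,x,y} A23={r,u,x,y}
  A123={r,u,x,y}
C dims 3,3,1; δ0: rk_F2 2; δ1: rk_F2 1
Ȟ^0: (3−2)−0=1 ⇒ Z/2
Ȟ^1: (3−1)−2=0 ⇒ 0
Ȟ^2: (1−0)−1=0 ⇒ 0


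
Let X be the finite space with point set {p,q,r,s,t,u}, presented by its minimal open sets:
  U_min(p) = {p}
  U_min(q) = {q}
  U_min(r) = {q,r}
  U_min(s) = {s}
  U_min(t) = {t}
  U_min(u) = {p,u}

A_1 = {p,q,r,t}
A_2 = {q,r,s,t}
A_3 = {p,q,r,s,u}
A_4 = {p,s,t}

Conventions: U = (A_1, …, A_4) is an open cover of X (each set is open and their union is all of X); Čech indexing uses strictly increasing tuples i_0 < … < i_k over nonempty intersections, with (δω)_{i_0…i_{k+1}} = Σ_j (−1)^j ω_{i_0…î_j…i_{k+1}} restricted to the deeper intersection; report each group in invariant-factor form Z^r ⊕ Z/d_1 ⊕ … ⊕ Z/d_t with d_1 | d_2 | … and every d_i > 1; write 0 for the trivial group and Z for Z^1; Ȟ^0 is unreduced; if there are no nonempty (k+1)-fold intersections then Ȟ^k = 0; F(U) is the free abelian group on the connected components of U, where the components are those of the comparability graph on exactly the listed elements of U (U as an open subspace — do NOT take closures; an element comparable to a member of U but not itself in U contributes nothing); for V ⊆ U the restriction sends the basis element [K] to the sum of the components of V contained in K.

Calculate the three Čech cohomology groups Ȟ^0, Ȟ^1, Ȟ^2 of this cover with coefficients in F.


Ȟ^0(U;F) ≅ Z^4, Ȟ^1(U;F) ≅ 0 and Ȟ^2(U;F) ≅ 0

intersection data:
  A12={q,r,t} A13={p,q,r} A14={p,t} A23={q,r,s} A24={s,t} A34={p,s}
  A123={q,r} A124={t} A134={p} A234={s}
components per intersection:
  A1: {p} {q,r} {t}
  A2: {q,r} {s} {t}
  A3: {p,u} {q,r} {s}
  A4: {p} {s} {t}
  A12: {q,r} {t}
  A13: {p} {q,r}
  A14: {p} {t}
  A23: {q,r} {s}
  A24: {s} {t}
  A34: {p} {s}
  A123: {q,r}
  A124: {t}
  A134: {p}
  A234: {s}
C dims 12,12,4; δ0: rk 8, SNF 1^8; δ1: rk 4, SNF 1^4
Ȟ^0 = (12 − 8) − 0 = 4, so Ȟ^0 ≅ Z^4
Ȟ^1 = (12 − 4) − 8 = 0, so Ȟ^1 ≅ 0
Ȟ^2 = (4 − 0) − 4 = 0, so Ȟ^2 ≅ 0


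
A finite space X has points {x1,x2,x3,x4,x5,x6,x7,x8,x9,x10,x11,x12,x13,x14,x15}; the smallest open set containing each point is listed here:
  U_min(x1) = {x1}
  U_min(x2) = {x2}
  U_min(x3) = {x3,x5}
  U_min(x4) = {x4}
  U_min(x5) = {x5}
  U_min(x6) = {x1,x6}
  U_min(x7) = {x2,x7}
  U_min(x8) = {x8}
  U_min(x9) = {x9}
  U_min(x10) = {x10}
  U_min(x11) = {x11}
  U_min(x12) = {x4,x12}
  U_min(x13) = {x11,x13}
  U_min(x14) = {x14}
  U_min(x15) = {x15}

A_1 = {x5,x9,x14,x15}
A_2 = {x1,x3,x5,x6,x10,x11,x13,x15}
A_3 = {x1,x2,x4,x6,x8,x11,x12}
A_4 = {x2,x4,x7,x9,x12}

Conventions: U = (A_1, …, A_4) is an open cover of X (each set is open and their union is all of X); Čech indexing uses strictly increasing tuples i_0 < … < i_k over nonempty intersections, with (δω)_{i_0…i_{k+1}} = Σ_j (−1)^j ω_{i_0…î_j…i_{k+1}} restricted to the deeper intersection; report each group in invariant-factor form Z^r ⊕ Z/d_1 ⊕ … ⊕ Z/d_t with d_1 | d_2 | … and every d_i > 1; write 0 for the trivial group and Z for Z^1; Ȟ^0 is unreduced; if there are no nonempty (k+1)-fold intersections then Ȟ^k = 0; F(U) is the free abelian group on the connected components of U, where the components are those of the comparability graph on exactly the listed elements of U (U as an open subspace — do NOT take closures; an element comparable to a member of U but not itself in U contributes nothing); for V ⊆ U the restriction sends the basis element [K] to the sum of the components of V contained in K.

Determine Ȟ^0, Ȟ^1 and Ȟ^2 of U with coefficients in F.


nonempty overlaps:
  A12={x5,x15} A14={x9} A23={x1,x6,x11} A34={x2,x4,x12}
components per intersection:
  A1: {x5} {x9} {x14} {x15}
  A2: {x1,x6} {x3,x5} {x10} {x11,x13} {x15}
  A3: {x1,x6} {x2} {x4,x12} {x8} {x11}
  A4: {x2,x7} {x4,x12} {x9}
  A12: {x5} {x15}
  A14: {x9}
  A23: {x1,x6} {x11}
  A34: {x2} {x4,x12}
C dims 17,7; δ0: rk 7, SNF 1^7
degree 0: 17−7−0 = 10 → Ȟ^0 ≅ Z^10
degree 1: 7−0−7 = 0 → Ȟ^1 ≅ 0
degree 2: 0−0−0 = 0 → Ȟ^2 ≅ 0

Ȟ^0(U;F) ≅ Z^10,  Ȟ^1(U;F) ≅ 0,  Ȟ^2(U;F) ≅ 0


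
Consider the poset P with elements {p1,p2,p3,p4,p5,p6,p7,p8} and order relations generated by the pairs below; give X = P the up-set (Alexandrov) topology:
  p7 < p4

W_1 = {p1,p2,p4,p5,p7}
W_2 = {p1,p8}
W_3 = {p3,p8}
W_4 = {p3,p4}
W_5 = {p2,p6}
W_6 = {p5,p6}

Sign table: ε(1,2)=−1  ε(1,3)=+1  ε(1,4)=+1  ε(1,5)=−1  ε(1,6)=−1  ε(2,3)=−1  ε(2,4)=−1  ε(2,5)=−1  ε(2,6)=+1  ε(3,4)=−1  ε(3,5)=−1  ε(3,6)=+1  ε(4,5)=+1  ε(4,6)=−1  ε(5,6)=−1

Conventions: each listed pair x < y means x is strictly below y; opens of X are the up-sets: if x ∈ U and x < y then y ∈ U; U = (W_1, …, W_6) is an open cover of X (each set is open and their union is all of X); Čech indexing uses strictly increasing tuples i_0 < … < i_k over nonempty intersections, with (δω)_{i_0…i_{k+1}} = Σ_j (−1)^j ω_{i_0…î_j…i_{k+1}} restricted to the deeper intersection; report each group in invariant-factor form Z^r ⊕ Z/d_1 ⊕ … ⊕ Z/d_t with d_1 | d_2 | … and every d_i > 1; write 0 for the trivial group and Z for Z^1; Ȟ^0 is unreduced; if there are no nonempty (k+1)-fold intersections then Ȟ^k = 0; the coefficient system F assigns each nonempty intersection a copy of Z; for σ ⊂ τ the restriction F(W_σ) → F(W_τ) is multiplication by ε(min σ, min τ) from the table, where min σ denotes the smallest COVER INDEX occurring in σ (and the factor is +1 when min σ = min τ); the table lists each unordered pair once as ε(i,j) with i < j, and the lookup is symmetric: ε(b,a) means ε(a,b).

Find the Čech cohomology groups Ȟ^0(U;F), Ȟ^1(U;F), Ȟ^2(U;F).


Ȟ^0 ≅ 0,  Ȟ^1 ≅ Z ⊕ Z/2,  Ȟ^2 ≅ 0

nonempty overlaps:
  W12={p1} W14={p4} W15={p2} W16={p5} W23={p8} W34={p3} W56={p6}
C dims 6,7; δ0: rk 6, SNF 1^5·2
degree 0: 6−6−0 = 0 → Ȟ^0 ≅ 0
degree 1: 7−0−6 = 1 plus torsion [2] → Ȟ^1 ≅ Z ⊕ Z/2
degree 2: 0−0−0 = 0 → Ȟ^2 ≅ 0


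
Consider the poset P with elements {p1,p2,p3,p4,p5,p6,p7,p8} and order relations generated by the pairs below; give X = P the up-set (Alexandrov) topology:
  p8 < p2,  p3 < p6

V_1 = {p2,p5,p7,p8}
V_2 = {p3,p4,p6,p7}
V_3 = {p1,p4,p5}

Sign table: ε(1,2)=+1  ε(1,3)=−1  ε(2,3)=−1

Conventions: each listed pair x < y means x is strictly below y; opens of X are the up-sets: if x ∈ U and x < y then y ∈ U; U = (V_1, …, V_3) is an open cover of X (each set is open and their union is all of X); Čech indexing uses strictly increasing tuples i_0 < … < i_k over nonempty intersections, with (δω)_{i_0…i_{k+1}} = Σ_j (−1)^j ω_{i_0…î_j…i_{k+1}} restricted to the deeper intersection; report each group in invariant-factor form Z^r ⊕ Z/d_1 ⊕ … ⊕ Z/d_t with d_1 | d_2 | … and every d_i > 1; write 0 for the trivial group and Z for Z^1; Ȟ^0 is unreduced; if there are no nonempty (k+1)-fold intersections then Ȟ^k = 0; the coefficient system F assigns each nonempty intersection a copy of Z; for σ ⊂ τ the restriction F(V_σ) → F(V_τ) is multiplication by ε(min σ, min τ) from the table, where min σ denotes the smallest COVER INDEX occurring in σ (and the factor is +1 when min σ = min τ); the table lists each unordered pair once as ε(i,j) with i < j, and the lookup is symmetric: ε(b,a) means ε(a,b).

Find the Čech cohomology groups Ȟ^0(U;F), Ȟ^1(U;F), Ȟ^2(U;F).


Ȟ^0 ≅ Z; Ȟ^1 ≅ Z; Ȟ^2 ≅ 0

nerve of the cover:
  V12={p7} V13={p5} V23={p4}
C dims 3,3; δ0: rk 2, SNF 1^2
Ȟ^0 = (3 − 2) − 0 = 1, so Ȟ^0 ≅ Z
Ȟ^1 = (3 − 0) − 2 = 1, so Ȟ^1 ≅ Z
Ȟ^2 = (0 − 0) − 0 = 0, so Ȟ^2 ≅ 0


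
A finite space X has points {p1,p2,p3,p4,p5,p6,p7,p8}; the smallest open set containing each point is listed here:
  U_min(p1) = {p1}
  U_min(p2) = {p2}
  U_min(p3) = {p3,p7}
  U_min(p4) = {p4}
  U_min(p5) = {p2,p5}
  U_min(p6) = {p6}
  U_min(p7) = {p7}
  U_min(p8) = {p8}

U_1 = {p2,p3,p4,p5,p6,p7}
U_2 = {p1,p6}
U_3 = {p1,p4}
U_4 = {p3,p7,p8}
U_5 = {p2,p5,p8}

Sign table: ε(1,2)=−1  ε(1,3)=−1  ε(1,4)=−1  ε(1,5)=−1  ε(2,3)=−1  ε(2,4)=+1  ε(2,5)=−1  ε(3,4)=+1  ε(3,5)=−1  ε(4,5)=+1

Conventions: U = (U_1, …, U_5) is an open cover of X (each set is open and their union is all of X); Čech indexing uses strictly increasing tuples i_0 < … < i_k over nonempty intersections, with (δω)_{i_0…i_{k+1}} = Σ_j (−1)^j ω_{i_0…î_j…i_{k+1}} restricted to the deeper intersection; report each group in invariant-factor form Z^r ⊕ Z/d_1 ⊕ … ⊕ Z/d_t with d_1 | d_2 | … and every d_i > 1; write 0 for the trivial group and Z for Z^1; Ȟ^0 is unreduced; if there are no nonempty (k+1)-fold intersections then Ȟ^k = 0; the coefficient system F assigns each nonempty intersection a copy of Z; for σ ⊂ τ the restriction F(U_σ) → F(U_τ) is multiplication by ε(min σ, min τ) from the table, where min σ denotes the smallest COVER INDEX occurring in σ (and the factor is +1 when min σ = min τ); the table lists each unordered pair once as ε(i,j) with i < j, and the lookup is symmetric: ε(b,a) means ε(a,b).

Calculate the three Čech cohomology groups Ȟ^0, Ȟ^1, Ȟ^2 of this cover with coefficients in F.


intersection data:
  U12={p6} U13={p4} U14={p3,p7} U15={p2,p5} U23={p1} U45={p8}
C dims 5,6; δ0: rk 5, SNF 1^4·2
Ȟ^0 = (5 − 5) − 0 = 0, so Ȟ^0 ≅ 0
Ȟ^1 = (6 − 0) − 5 = 1 plus torsion [2], so Ȟ^1 ≅ Z ⊕ Z/2
Ȟ^2 = (0 − 0) − 0 = 0, so Ȟ^2 ≅ 0

Ȟ^0 ≅ 0, Ȟ^1 ≅ Z ⊕ Z/2, Ȟ^2 ≅ 0


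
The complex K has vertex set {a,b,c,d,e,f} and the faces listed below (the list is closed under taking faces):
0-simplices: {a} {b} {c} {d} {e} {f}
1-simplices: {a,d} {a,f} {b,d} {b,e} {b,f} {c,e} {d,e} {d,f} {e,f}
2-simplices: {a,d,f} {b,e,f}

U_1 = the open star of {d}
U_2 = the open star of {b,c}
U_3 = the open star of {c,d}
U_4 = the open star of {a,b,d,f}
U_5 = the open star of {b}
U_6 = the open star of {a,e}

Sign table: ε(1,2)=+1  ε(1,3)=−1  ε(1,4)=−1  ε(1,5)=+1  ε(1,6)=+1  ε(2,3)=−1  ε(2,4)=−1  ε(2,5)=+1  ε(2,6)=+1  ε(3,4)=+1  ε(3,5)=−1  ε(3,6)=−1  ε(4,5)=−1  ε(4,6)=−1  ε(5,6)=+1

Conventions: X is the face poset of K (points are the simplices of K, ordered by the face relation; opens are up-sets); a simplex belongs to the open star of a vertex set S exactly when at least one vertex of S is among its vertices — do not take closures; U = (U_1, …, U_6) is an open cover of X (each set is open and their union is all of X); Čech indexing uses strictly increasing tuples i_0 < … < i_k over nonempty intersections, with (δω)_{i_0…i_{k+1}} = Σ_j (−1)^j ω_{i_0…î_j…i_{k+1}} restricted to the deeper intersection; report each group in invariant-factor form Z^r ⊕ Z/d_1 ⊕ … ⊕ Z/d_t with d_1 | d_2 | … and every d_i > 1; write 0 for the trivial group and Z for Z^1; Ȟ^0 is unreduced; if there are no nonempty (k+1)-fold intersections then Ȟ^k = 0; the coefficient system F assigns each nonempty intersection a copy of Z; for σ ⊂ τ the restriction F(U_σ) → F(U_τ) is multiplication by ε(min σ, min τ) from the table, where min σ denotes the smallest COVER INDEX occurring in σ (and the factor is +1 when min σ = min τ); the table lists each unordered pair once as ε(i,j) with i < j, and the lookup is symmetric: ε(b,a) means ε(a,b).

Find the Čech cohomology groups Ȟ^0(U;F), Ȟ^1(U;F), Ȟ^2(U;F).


nonempty overlaps:
  U1={{d},{a,d},{b,d},{d,e},{d,f},{a,d,f}} U2={{b},{c},{b,d},{b,e},{b,f},{c,e},{b,e,f}} U3={{c},{d},{a,d},{b,d},{c,e},{d,e},{d,f},{a,d,f}} U4={{a},{b},{d},{f},{a,d},{a,f},{b,d},{b,e},{b,f},{d,e},{d,f},{e,f},{a,d,f},{b,e,f}} U5={{b},{b,d},{b,e},{b,f},{b,e,f}} U6={{a},{e},{a,d},{a,f},{b,e},{c,e},{d,e},{e,f},{a,d,f},{b,e,f}}
  U12={{b,d}} U13={{d},{a,d},{b,d},{d,e},{d,f},{a,d,f}} U14={{d},{a,d},{b,d},{d,e},{d,f},{a,d,f}} U15={{b,d}} U16={{a,d},{d,e},{a,d,f}} U23={{c},{b,d},{c,e}} U24={{b},{b,d},{b,e},{b,f},{b,e,f}} U25={{b},{b,d},{b,e},{b,f},{b,e,f}} U26={{b,e},{c,e},{b,e,f}} U34={{d},{a,d},{b,d},{d,e},{d,f},{a,d,f}} U35={{b,d}} U36={{a,d},{c,e},{d,e},{a,d,f}} U45={{b},{b,d},{b,e},{b,f},{b,e,f}} U46={{a},{a,d},{a,f},{b,e},{d,e},{e,f},{a,d,f},{b,e,f}} U56={{b,e},{b,e,f}}
  U123={{b,d}} U124={{b,d}} U125={{b,d}} U134={{d},{a,d},{b,d},{d,e},{d,f},{a,d,f}} U135={{b,d}} U136={{a,d},{d,e},{a,d,f}} U145={{b,d}} U146={{a,d},{d,e},{a,d,f}} U234={{b,d}} U235={{b,d}} U236={{c,e}} U245={{b},{b,d},{b,e},{b,f},{b,e,f}} U246={{b,e},{b,e,f}} U256={{b,e},{b,e,f}} U345={{b,d}} U346={{a,d},{d,e},{a,d,f}} U456={{b,e},{b,e,f}}
  U1234={{b,d}} U1235={{b,d}} U1245={{b,d}} U1345={{b,d}} U1346={{a,d},{d,e},{a,d,f}} U2345={{b,d}} U2456={{b,e},{b,e,f}}
  U12345={{b,d}}
C dims 6,15,17,7; δ0: rk 5, SNF 1^5; δ1: rk 10, SNF 1^10; δ2: rk 6, SNF 1^6
degree 0: 6−5−0 = 1 → Ȟ^0 ≅ Z
degree 1: 15−10−5 = 0 → Ȟ^1 ≅ 0
degree 2: 17−6−10 = 1 → Ȟ^2 ≅ Z

Ȟ^0 = Z, Ȟ^1 = 0, Ȟ^2 = Z


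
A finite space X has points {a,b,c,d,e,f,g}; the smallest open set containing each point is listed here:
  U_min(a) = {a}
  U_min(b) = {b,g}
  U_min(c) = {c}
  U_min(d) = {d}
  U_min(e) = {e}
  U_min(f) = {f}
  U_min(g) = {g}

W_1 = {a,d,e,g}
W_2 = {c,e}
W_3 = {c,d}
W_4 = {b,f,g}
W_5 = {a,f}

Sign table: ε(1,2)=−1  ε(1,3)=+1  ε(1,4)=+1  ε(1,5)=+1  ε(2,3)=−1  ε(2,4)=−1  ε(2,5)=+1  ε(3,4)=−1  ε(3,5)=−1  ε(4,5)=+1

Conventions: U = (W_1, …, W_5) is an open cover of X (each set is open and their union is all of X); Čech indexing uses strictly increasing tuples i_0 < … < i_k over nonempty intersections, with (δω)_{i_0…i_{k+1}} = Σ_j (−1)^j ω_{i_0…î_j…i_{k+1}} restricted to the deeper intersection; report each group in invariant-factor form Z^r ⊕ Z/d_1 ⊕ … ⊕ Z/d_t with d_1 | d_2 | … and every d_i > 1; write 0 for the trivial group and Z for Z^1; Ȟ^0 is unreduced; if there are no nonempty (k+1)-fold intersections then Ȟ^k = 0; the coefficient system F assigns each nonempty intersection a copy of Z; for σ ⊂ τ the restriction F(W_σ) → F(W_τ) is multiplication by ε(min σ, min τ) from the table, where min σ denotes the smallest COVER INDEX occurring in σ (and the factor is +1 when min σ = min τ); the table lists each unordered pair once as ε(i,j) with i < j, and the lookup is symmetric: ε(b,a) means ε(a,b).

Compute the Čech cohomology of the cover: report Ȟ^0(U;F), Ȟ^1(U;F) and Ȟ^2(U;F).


Ȟ^0 ≅ Z, Ȟ^1 ≅ Z^2 and Ȟ^2 ≅ 0

nerve of the cover:
  W12={e} W13={d} W14={g} W15={a} W23={c} W45={f}
C dims 5,6; δ0: rk 4, SNF 1^4
Ȟ^0 = (5 − 4) − 0 = 1, so Ȟ^0 ≅ Z
Ȟ^1 = (6 − 0) − 4 = 2, so Ȟ^1 ≅ Z^2
Ȟ^2 = (0 − 0) − 0 = 0, so Ȟ^2 ≅ 0


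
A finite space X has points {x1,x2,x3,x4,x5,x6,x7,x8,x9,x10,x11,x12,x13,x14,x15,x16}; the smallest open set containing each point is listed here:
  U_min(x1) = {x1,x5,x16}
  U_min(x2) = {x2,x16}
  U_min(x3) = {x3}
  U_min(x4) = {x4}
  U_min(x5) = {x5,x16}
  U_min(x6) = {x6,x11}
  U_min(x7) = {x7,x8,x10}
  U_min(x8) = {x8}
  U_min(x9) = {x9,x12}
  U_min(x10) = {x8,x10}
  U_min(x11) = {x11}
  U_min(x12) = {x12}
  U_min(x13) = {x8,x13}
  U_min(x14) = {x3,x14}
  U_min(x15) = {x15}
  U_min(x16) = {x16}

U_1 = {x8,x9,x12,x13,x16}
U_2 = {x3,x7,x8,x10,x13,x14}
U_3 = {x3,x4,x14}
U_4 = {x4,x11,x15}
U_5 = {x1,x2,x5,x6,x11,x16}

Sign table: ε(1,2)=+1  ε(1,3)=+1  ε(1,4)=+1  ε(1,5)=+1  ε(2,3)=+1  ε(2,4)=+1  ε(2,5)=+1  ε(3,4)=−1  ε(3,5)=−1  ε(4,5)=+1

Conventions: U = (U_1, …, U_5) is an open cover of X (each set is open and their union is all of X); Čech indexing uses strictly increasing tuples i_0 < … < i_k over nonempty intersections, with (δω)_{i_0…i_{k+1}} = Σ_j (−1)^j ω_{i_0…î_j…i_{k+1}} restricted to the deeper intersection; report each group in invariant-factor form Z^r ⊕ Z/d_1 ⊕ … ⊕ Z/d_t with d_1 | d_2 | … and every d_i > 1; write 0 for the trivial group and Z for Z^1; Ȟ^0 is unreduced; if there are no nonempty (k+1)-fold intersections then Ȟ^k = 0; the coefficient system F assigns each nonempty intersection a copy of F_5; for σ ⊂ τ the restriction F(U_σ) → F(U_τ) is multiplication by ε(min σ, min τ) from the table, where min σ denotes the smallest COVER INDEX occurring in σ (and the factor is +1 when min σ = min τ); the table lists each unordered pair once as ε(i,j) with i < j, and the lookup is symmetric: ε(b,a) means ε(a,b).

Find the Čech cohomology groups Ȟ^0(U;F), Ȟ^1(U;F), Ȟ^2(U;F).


Ȟ^0 ≅ 0, Ȟ^1 ≅ 0, Ȟ^2 ≅ 0

nerve of the cover:
  U12={x8,x13} U15={x16} U23={x3,x14} U34={x4} U45={x11}
C dims 5,5; δ0: rk_F5 5
Ȟ^0 = (5 − 5) − 0 = 0, so Ȟ^0 ≅ 0
Ȟ^1 = (5 − 0) − 5 = 0, so Ȟ^1 ≅ 0
Ȟ^2 = (0 − 0) − 0 = 0, so Ȟ^2 ≅ 0


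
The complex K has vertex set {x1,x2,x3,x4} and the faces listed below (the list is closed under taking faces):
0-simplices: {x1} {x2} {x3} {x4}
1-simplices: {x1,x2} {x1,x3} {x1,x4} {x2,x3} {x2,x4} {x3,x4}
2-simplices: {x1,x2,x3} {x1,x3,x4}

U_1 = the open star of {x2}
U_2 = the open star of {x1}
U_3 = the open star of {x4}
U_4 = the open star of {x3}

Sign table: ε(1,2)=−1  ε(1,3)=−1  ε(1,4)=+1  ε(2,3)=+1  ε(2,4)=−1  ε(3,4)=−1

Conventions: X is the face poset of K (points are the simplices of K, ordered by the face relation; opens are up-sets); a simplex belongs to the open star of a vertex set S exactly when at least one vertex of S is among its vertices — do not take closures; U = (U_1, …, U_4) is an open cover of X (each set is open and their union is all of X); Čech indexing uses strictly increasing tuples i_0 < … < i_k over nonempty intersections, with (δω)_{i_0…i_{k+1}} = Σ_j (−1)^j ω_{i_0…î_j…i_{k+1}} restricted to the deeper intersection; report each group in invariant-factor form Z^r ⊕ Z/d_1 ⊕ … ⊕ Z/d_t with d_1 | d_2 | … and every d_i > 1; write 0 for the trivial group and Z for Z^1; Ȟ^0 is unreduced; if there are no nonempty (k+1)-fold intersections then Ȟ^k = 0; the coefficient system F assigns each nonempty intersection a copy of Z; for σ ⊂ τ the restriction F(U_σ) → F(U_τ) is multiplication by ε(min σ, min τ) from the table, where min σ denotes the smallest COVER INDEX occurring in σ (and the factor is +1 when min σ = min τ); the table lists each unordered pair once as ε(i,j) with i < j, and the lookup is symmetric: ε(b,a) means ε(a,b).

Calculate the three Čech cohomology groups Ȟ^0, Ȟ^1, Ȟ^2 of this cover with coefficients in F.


Ȟ^0(U;F) ≅ Z,  Ȟ^1(U;F) ≅ Z,  Ȟ^2(U;F) ≅ 0

nerve simplices:
  U1={{x2},{x1,x2},{x2,x3},{x2,x4},{x1,x2,x3}} U2={{x1},{x1,x2},{x1,x3},{x1,x4},{x1,x2,x3},{x1,x3,x4}} U3={{x4},{x1,x4},{x2,x4},{x3,x4},{x1,x3,x4}} U4={{x3},{x1,x3},{x2,x3},{x3,x4},{x1,x2,x3},{x1,x3,x4}}
  U12={{x1,x2},{x1,x2,x3}} U13={{x2,x4}} U14={{x2,x3},{x1,x2,x3}} U23={{x1,x4},{x1,x3,x4}} U24={{x1,x3},{x1,x2,x3},{x1,x3,x4}} U34={{x3,x4},{x1,x3,x4}}
  U124={{x1,x2,x3}} U234={{x1,x3,x4}}
C dims 4,6,2; δ0: rk 3, SNF 1^3; δ1: rk 2, SNF 1^2
degree 0: 4−3−0 = 1 → Ȟ^0 ≅ Z
degree 1: 6−2−3 = 1 → Ȟ^1 ≅ Z
degree 2: 2−0−2 = 0 → Ȟ^2 ≅ 0


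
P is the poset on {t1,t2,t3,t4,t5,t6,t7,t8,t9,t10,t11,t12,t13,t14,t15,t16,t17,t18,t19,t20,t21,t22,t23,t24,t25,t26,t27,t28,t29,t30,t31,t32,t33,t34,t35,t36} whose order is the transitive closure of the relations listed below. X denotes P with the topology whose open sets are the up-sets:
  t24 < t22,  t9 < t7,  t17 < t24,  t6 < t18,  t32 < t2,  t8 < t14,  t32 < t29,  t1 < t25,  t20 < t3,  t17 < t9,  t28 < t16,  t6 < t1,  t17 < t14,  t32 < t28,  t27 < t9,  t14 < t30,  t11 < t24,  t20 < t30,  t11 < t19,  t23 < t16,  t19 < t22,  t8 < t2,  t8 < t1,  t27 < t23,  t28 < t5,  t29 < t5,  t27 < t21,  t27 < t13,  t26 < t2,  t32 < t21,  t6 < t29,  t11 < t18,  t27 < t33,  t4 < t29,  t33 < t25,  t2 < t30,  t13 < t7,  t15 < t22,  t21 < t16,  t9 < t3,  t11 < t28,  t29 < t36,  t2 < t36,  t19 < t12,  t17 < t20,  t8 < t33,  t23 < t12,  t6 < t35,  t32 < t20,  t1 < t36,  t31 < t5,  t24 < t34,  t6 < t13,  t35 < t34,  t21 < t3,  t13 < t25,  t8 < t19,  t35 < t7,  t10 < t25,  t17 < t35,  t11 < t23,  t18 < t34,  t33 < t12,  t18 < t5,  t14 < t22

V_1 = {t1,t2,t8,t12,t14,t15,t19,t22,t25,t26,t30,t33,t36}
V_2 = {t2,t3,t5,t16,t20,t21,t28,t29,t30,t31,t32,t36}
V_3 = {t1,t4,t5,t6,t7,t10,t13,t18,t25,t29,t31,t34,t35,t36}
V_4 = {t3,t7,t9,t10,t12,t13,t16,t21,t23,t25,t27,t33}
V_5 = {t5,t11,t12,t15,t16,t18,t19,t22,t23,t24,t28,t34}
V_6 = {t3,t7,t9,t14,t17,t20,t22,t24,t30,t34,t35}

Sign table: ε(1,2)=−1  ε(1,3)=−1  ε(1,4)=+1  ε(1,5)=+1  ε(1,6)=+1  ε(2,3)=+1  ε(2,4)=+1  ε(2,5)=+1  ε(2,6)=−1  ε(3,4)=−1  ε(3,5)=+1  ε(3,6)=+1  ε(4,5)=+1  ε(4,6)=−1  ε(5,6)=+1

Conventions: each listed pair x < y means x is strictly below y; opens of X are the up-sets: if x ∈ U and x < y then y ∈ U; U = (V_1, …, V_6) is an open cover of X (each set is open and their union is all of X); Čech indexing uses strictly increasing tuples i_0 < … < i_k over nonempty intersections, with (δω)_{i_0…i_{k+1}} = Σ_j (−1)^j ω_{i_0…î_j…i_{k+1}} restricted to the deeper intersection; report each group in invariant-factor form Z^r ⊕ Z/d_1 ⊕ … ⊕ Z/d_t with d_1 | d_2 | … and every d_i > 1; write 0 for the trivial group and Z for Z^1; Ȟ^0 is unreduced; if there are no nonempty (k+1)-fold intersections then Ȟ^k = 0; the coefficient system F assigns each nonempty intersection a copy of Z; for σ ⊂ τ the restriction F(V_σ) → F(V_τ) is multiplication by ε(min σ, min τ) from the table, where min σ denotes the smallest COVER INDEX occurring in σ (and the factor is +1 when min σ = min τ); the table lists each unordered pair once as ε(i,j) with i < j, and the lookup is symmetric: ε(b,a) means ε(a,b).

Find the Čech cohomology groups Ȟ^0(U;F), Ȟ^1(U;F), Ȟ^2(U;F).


Ȟ^0(U;F) ≅ 0,  Ȟ^1(U;F) ≅ Z/2,  Ȟ^2(U;F) ≅ Z

cover nerve:
  V12={t2,t30,t36} V13={t1,t25,t36} V14={t12,t25,t33} V15={t12,t15,t19,t22} V16={t14,t22,t30} V23={t5,t29,t31,t36} V24={t3,t16,t21} V25={t5,t16,t28} V26={t3,t20,t30} V34={t7,t10,t13,t25} V35={t5,t18,t34} V36={t7,t34,t35} V45={t12,t16,t23} V46={t3,t7,t9} V56={t22,t24,t34}
  V123={t36} V126={t30} V134={t25} V145={t12} V156={t22} V235={t5} V245={t16} V246={t3} V346={t7} V356={t34}
C dims 6,15,10; δ0: rk 6, SNF 1^5·2; δ1: rk 9, SNF 1^9
Ȟ^0: (6−6)−0=0 ⇒ 0
Ȟ^1: (15−9)−6=0 plus torsion [2] ⇒ Z/2
Ȟ^2: (10−0)−9=1 ⇒ Z
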